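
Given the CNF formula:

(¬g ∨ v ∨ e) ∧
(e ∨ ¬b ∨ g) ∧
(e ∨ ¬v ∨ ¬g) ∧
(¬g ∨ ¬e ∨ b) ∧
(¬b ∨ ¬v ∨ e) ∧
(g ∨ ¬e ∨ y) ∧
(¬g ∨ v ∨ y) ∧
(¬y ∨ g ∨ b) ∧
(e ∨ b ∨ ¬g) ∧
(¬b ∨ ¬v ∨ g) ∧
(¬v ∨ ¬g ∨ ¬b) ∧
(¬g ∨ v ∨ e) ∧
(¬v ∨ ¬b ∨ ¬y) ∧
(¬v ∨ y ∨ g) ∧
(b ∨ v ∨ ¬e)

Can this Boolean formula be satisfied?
Yes

Yes, the formula is satisfiable.

One satisfying assignment is: y=False, g=False, e=False, v=False, b=False

Verification: With this assignment, all 15 clauses evaluate to true.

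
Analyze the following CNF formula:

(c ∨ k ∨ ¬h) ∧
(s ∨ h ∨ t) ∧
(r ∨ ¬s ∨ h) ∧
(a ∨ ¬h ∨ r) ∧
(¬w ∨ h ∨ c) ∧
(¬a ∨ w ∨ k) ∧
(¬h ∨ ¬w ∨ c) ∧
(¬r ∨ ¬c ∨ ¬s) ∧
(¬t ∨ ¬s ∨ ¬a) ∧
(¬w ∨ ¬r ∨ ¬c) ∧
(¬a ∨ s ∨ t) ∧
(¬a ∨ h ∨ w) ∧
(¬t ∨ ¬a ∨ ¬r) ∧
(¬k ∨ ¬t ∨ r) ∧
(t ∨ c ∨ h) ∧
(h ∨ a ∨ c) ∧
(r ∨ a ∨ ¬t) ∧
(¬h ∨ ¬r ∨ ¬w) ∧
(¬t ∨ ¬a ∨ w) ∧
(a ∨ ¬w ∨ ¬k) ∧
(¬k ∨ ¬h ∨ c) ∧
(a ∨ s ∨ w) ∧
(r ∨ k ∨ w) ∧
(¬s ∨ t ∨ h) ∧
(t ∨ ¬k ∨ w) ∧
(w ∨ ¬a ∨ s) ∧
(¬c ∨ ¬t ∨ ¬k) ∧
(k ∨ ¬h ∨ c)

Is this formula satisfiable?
Yes

Yes, the formula is satisfiable.

One satisfying assignment is: r=False, t=False, k=False, w=True, h=True, c=True, a=True, s=True

Verification: With this assignment, all 28 clauses evaluate to true.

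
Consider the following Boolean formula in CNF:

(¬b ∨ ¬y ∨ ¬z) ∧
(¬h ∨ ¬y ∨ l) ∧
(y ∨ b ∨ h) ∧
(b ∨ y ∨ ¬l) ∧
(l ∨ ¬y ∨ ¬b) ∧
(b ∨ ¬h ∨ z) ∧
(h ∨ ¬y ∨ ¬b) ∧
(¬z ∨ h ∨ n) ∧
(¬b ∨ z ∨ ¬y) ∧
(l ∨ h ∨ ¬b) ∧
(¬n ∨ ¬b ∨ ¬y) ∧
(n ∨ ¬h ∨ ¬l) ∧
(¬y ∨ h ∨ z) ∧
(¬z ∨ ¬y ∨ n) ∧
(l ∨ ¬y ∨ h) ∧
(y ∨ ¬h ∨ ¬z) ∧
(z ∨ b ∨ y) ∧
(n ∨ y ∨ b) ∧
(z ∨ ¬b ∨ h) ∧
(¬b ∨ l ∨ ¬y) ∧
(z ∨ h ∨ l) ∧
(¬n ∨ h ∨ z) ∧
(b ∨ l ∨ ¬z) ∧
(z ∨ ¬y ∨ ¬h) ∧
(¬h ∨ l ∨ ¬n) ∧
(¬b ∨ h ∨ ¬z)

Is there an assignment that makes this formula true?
Yes

Yes, the formula is satisfiable.

One satisfying assignment is: n=True, y=True, z=True, h=False, l=True, b=False

Verification: With this assignment, all 26 clauses evaluate to true.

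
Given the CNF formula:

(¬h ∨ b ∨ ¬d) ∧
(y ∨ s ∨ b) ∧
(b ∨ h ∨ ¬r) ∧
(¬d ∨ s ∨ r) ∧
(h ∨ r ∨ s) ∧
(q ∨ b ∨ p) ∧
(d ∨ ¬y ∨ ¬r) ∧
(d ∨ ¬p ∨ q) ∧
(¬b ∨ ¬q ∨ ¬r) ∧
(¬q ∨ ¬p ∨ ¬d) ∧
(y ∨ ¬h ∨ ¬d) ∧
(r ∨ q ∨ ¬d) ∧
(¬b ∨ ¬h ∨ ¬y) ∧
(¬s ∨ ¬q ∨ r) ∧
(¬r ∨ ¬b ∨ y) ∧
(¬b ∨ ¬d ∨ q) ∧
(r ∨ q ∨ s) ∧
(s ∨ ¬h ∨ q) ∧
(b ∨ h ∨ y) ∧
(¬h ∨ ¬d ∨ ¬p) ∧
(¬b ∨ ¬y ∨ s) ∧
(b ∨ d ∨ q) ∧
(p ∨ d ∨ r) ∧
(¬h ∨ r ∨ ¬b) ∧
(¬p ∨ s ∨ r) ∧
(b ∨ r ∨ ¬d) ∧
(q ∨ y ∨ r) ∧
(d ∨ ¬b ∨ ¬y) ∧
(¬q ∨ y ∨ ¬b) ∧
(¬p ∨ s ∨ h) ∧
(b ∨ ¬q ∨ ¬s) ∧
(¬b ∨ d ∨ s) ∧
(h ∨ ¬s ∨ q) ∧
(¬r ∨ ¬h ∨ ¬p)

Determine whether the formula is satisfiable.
No

No, the formula is not satisfiable.

No assignment of truth values to the variables can make all 34 clauses true simultaneously.

The formula is UNSAT (unsatisfiable).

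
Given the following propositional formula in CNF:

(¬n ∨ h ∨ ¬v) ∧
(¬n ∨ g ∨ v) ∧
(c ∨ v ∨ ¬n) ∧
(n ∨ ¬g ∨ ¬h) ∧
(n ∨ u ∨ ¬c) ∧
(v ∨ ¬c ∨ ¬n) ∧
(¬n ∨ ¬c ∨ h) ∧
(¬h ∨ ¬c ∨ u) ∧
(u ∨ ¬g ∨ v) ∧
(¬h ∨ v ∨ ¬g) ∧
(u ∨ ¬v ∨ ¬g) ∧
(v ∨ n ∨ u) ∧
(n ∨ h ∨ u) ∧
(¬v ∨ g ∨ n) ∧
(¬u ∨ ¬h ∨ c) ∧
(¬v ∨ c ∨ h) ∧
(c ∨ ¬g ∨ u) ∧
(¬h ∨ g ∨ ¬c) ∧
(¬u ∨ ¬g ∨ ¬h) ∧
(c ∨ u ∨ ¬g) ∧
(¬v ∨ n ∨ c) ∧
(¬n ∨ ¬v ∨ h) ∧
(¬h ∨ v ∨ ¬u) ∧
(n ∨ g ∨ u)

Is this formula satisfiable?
Yes

Yes, the formula is satisfiable.

One satisfying assignment is: u=False, n=True, v=True, h=True, g=False, c=False

Verification: With this assignment, all 24 clauses evaluate to true.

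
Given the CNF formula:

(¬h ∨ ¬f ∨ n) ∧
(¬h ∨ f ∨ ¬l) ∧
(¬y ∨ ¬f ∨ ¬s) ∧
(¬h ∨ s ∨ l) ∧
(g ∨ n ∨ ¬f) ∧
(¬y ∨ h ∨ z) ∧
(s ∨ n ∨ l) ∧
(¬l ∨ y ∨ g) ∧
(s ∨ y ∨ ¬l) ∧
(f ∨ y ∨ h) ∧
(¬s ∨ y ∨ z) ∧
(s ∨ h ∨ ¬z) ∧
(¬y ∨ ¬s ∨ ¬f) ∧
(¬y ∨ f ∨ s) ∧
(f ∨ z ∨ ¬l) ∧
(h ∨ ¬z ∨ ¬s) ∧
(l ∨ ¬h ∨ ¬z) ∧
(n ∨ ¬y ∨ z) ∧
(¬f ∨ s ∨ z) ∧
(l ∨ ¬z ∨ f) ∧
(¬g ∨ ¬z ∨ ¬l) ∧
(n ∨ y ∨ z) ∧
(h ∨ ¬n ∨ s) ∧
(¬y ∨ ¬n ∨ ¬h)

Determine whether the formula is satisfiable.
No

No, the formula is not satisfiable.

No assignment of truth values to the variables can make all 24 clauses true simultaneously.

The formula is UNSAT (unsatisfiable).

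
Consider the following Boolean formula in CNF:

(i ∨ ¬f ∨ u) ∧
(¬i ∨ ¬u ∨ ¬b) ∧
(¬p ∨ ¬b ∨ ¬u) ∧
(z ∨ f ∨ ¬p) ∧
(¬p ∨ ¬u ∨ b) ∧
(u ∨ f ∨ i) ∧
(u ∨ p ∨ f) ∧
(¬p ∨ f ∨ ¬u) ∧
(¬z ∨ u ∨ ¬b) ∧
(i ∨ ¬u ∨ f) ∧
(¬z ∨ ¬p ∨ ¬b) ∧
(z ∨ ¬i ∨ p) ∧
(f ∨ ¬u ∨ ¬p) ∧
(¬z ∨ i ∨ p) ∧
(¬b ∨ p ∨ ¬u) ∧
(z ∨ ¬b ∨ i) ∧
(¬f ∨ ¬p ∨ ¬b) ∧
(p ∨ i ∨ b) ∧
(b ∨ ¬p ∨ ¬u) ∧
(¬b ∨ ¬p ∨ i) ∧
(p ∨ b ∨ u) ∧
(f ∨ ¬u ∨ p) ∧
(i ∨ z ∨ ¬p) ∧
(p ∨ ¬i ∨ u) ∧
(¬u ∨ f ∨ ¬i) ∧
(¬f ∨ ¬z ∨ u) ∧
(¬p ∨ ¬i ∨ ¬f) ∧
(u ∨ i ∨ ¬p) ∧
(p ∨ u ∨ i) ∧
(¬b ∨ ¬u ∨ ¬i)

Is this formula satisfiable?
Yes

Yes, the formula is satisfiable.

One satisfying assignment is: i=True, f=True, b=False, p=False, u=True, z=True

Verification: With this assignment, all 30 clauses evaluate to true.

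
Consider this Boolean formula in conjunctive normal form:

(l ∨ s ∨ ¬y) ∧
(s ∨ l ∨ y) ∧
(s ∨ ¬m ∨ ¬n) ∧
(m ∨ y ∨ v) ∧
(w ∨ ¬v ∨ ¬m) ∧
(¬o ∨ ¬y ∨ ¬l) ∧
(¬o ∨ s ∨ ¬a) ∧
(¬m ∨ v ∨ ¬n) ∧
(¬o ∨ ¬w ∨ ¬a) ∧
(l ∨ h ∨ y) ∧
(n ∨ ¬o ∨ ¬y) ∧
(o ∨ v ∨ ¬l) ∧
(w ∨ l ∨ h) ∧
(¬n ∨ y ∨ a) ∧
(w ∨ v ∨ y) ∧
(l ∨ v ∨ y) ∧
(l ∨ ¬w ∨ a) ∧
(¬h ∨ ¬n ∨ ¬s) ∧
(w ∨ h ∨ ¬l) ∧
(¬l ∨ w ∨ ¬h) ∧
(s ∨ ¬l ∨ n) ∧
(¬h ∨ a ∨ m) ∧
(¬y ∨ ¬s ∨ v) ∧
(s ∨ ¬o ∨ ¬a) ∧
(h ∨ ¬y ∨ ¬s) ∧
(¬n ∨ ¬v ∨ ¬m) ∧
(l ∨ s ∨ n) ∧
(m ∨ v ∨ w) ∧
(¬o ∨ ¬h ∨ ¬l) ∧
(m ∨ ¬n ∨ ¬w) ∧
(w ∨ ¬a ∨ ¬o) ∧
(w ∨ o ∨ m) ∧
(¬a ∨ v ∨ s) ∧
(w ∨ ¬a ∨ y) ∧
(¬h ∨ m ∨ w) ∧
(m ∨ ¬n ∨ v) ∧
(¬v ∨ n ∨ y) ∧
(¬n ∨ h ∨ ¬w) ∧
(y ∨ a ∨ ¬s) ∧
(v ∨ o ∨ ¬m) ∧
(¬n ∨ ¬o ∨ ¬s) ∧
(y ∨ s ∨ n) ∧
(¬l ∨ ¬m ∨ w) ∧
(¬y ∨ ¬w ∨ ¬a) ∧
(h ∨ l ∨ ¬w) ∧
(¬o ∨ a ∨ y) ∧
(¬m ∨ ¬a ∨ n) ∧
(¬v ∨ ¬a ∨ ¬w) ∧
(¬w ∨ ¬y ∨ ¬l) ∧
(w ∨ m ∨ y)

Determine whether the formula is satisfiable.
No

No, the formula is not satisfiable.

No assignment of truth values to the variables can make all 50 clauses true simultaneously.

The formula is UNSAT (unsatisfiable).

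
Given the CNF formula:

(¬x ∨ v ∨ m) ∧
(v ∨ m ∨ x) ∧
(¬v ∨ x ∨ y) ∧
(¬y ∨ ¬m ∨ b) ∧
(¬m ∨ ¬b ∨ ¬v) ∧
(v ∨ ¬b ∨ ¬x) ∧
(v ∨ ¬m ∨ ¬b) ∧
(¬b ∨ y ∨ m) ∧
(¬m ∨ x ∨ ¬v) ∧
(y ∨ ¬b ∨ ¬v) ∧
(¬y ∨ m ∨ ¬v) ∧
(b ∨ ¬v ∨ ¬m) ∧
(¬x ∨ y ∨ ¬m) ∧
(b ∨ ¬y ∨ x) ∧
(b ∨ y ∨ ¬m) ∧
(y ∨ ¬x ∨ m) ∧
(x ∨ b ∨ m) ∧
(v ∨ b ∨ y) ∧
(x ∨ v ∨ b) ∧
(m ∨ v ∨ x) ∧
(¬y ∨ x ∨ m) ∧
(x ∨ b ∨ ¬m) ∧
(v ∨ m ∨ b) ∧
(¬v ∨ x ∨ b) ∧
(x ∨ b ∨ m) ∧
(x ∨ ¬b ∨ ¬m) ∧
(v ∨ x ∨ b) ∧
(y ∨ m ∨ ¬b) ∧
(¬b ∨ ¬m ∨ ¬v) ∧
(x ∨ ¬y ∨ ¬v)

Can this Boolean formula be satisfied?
No

No, the formula is not satisfiable.

No assignment of truth values to the variables can make all 30 clauses true simultaneously.

The formula is UNSAT (unsatisfiable).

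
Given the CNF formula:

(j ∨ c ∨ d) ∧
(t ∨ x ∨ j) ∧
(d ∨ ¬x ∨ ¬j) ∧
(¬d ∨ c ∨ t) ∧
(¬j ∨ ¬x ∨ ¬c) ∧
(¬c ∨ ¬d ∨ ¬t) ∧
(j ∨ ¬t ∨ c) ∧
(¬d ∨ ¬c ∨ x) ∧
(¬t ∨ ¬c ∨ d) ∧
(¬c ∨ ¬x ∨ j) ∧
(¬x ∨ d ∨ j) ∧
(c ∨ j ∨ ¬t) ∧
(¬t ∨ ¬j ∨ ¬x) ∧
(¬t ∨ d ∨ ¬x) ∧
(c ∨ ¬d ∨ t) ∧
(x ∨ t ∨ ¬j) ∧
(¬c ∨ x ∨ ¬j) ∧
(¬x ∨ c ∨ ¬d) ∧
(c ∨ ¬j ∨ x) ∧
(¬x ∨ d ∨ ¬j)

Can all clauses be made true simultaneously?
No

No, the formula is not satisfiable.

No assignment of truth values to the variables can make all 20 clauses true simultaneously.

The formula is UNSAT (unsatisfiable).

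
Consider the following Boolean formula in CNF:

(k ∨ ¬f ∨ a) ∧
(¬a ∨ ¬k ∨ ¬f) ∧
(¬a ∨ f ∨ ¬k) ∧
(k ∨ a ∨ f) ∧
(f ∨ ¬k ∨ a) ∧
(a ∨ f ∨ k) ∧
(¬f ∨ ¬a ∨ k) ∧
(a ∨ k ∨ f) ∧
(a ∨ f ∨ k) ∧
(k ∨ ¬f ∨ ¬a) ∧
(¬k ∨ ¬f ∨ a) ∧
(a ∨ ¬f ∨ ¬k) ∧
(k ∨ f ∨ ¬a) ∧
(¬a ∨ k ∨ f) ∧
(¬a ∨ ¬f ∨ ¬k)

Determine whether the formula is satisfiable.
No

No, the formula is not satisfiable.

No assignment of truth values to the variables can make all 15 clauses true simultaneously.

The formula is UNSAT (unsatisfiable).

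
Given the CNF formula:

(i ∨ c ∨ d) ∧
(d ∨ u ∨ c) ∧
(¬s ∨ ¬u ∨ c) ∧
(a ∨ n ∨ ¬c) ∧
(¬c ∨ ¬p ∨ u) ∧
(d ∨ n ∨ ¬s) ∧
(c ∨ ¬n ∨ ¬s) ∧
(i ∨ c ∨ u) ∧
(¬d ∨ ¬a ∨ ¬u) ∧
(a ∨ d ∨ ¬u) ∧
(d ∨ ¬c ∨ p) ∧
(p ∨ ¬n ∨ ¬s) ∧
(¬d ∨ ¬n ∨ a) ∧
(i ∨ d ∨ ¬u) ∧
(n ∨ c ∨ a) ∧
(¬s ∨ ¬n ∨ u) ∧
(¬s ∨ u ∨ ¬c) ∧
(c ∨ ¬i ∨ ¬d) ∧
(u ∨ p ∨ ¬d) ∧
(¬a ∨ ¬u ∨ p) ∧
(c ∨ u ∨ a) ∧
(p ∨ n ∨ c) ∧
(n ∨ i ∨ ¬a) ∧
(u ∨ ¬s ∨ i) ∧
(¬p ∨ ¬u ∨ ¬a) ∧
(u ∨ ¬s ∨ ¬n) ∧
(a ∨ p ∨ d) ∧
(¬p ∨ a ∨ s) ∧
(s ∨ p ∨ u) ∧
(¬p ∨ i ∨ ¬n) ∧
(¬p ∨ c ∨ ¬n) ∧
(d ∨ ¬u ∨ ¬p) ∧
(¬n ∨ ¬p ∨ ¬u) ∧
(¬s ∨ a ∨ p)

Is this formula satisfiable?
No

No, the formula is not satisfiable.

No assignment of truth values to the variables can make all 34 clauses true simultaneously.

The formula is UNSAT (unsatisfiable).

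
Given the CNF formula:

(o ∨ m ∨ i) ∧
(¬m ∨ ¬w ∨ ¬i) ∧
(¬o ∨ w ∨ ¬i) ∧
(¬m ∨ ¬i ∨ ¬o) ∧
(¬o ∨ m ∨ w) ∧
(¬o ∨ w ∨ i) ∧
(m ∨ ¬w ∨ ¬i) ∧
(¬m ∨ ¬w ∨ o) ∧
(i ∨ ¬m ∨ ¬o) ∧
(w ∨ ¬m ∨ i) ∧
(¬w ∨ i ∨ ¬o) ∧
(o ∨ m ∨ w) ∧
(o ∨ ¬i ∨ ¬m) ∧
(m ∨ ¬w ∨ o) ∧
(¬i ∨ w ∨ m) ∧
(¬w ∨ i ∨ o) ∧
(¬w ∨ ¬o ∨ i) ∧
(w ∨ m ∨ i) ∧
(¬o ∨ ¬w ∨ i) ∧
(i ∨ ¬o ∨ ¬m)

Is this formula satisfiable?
No

No, the formula is not satisfiable.

No assignment of truth values to the variables can make all 20 clauses true simultaneously.

The formula is UNSAT (unsatisfiable).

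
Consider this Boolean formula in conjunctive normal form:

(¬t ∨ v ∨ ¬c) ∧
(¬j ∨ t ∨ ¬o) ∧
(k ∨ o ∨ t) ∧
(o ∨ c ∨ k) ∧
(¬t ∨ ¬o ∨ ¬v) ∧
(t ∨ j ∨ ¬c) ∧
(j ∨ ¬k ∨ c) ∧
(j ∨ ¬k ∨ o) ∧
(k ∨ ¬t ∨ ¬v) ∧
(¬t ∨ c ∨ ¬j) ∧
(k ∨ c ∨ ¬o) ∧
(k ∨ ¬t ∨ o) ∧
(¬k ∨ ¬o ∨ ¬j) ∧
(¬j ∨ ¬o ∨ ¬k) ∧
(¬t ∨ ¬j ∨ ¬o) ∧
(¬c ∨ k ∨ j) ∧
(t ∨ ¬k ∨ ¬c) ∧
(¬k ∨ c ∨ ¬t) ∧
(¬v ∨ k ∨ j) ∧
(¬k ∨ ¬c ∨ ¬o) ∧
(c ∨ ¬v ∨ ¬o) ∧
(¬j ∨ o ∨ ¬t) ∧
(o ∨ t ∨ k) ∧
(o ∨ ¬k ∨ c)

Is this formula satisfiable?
No

No, the formula is not satisfiable.

No assignment of truth values to the variables can make all 24 clauses true simultaneously.

The formula is UNSAT (unsatisfiable).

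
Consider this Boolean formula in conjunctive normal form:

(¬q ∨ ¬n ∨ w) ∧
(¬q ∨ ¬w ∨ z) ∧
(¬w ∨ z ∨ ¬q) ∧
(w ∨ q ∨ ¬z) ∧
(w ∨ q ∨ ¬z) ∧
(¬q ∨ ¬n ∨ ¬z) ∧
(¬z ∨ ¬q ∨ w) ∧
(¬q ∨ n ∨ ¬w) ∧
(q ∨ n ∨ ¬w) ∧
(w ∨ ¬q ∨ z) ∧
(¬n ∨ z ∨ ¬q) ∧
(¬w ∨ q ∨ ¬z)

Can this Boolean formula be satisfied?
Yes

Yes, the formula is satisfiable.

One satisfying assignment is: w=False, q=False, z=False, n=False

Verification: With this assignment, all 12 clauses evaluate to true.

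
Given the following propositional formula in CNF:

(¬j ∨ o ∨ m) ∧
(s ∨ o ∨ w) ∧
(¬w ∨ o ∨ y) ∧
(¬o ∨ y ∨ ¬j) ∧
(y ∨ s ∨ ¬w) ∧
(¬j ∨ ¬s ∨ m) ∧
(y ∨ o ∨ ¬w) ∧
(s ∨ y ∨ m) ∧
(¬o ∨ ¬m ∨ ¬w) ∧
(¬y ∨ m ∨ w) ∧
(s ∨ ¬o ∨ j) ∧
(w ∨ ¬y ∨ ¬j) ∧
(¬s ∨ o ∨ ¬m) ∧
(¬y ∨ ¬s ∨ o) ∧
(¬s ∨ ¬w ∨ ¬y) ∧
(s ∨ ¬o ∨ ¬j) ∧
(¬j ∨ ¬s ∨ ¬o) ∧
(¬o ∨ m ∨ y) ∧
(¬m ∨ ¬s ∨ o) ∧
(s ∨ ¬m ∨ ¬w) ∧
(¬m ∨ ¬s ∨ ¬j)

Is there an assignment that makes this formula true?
Yes

Yes, the formula is satisfiable.

One satisfying assignment is: s=True, j=False, y=False, o=True, w=False, m=True

Verification: With this assignment, all 21 clauses evaluate to true.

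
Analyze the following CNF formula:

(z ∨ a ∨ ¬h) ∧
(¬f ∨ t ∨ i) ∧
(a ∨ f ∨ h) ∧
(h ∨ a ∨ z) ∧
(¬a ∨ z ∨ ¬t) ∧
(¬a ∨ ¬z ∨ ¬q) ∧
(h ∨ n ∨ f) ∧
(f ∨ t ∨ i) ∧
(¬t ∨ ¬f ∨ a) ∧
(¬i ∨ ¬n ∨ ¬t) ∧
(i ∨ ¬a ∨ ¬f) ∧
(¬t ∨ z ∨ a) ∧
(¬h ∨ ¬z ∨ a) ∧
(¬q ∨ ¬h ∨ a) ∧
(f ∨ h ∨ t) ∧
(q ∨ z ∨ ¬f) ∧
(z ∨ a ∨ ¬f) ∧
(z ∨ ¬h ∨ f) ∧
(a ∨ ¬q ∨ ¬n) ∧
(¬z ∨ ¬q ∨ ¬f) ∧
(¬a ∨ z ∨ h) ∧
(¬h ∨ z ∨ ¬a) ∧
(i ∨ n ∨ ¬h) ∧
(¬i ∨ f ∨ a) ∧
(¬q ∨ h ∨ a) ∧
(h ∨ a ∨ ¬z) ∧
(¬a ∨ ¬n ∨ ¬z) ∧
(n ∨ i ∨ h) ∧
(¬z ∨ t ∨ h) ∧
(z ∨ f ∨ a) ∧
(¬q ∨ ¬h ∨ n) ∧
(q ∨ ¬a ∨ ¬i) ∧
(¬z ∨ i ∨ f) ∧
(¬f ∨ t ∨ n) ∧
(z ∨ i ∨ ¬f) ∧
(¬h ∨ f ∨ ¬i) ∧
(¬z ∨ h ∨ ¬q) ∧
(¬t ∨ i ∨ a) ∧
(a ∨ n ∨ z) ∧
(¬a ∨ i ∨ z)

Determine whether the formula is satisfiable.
No

No, the formula is not satisfiable.

No assignment of truth values to the variables can make all 40 clauses true simultaneously.

The formula is UNSAT (unsatisfiable).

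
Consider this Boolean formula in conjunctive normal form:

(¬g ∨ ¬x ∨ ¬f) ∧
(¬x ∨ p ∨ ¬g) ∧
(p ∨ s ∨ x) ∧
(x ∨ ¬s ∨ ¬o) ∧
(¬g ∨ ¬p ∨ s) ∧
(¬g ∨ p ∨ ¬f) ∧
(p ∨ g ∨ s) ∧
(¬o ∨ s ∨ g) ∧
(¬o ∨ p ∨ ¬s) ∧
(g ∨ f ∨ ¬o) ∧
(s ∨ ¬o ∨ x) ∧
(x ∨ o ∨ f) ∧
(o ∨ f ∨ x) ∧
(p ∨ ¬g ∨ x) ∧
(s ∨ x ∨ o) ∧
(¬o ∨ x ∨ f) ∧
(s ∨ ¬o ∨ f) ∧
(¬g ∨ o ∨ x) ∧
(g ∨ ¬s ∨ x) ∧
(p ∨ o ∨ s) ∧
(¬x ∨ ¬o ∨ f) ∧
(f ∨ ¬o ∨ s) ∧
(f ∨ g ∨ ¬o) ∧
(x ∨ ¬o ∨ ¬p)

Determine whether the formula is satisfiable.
Yes

Yes, the formula is satisfiable.

One satisfying assignment is: p=True, o=False, x=True, f=False, s=False, g=False

Verification: With this assignment, all 24 clauses evaluate to true.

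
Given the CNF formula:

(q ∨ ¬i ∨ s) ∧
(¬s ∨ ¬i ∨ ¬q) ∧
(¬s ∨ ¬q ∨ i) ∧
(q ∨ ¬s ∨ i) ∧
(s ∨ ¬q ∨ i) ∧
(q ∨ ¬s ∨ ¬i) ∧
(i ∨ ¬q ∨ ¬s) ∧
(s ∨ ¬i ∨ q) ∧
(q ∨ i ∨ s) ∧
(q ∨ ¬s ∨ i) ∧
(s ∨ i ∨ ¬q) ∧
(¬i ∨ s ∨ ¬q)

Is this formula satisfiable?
No

No, the formula is not satisfiable.

No assignment of truth values to the variables can make all 12 clauses true simultaneously.

The formula is UNSAT (unsatisfiable).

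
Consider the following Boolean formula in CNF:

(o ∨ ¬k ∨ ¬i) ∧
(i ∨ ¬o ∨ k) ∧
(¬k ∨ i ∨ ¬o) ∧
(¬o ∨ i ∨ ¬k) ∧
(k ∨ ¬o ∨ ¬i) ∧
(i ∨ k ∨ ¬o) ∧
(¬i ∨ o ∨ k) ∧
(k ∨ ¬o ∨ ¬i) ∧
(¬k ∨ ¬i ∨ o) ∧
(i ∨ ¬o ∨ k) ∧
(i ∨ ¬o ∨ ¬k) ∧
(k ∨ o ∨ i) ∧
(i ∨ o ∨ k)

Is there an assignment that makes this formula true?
Yes

Yes, the formula is satisfiable.

One satisfying assignment is: i=True, o=True, k=True

Verification: With this assignment, all 13 clauses evaluate to true.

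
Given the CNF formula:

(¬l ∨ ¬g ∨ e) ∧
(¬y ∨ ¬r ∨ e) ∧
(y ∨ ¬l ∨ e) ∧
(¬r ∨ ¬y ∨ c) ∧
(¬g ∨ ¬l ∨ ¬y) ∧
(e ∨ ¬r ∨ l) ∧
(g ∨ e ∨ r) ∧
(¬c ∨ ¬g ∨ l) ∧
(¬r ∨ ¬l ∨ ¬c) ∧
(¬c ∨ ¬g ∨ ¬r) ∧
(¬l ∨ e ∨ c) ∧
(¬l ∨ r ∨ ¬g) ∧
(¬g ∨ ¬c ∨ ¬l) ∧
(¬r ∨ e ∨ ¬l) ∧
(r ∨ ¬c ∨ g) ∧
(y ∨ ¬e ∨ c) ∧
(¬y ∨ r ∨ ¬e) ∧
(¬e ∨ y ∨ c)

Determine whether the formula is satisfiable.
Yes

Yes, the formula is satisfiable.

One satisfying assignment is: l=False, y=False, e=False, c=False, r=False, g=True

Verification: With this assignment, all 18 clauses evaluate to true.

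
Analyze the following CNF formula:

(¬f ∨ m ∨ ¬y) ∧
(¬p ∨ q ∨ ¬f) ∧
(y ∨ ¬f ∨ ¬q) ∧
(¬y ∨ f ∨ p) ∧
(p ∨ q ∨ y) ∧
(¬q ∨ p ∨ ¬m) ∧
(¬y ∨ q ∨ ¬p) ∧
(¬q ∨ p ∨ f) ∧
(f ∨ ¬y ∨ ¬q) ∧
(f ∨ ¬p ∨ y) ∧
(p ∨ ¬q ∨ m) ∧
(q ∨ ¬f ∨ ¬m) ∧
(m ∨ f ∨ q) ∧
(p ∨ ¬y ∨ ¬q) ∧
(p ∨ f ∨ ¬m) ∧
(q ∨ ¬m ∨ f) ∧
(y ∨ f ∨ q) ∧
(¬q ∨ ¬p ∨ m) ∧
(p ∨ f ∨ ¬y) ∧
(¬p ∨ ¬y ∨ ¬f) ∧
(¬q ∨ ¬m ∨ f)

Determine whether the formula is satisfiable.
No

No, the formula is not satisfiable.

No assignment of truth values to the variables can make all 21 clauses true simultaneously.

The formula is UNSAT (unsatisfiable).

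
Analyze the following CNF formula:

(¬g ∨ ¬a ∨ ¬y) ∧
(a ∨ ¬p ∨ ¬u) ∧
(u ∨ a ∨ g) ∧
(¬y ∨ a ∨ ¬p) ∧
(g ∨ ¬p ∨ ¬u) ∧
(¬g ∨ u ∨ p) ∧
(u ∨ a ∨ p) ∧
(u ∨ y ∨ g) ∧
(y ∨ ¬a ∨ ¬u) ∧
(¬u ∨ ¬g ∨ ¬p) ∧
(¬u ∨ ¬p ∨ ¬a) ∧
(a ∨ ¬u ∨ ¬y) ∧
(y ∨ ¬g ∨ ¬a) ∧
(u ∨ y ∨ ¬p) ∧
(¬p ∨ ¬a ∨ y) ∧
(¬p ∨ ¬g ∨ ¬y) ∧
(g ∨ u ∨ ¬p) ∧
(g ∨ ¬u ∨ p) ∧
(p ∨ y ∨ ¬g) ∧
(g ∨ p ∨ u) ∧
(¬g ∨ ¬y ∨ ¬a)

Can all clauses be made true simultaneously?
No

No, the formula is not satisfiable.

No assignment of truth values to the variables can make all 21 clauses true simultaneously.

The formula is UNSAT (unsatisfiable).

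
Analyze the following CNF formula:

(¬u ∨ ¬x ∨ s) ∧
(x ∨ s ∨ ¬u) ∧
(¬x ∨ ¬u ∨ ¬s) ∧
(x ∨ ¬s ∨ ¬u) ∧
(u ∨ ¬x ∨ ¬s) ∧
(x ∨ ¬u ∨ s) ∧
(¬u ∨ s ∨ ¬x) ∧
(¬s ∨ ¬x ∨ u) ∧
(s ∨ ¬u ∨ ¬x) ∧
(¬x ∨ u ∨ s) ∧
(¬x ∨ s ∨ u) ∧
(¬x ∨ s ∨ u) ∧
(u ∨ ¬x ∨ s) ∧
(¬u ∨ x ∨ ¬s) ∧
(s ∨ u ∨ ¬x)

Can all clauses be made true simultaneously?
Yes

Yes, the formula is satisfiable.

One satisfying assignment is: x=False, s=False, u=False

Verification: With this assignment, all 15 clauses evaluate to true.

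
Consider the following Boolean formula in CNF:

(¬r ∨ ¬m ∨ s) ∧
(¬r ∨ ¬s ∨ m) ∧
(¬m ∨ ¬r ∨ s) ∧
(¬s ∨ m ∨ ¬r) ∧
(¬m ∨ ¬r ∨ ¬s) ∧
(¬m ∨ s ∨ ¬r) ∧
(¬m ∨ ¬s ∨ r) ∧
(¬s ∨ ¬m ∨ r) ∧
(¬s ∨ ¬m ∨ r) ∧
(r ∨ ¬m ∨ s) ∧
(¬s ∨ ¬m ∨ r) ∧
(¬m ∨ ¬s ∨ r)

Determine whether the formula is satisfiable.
Yes

Yes, the formula is satisfiable.

One satisfying assignment is: r=False, m=False, s=False

Verification: With this assignment, all 12 clauses evaluate to true.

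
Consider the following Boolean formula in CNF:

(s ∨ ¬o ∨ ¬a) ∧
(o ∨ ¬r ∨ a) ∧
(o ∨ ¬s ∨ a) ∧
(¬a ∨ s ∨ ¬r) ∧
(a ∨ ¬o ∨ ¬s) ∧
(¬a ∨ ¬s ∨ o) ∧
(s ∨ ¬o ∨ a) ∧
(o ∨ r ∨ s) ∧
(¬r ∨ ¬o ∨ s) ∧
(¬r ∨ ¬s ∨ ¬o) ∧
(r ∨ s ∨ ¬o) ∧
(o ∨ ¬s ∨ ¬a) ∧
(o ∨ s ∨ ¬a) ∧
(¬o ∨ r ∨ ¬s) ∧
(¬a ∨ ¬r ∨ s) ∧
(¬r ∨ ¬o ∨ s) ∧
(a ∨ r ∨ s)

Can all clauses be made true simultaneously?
No

No, the formula is not satisfiable.

No assignment of truth values to the variables can make all 17 clauses true simultaneously.

The formula is UNSAT (unsatisfiable).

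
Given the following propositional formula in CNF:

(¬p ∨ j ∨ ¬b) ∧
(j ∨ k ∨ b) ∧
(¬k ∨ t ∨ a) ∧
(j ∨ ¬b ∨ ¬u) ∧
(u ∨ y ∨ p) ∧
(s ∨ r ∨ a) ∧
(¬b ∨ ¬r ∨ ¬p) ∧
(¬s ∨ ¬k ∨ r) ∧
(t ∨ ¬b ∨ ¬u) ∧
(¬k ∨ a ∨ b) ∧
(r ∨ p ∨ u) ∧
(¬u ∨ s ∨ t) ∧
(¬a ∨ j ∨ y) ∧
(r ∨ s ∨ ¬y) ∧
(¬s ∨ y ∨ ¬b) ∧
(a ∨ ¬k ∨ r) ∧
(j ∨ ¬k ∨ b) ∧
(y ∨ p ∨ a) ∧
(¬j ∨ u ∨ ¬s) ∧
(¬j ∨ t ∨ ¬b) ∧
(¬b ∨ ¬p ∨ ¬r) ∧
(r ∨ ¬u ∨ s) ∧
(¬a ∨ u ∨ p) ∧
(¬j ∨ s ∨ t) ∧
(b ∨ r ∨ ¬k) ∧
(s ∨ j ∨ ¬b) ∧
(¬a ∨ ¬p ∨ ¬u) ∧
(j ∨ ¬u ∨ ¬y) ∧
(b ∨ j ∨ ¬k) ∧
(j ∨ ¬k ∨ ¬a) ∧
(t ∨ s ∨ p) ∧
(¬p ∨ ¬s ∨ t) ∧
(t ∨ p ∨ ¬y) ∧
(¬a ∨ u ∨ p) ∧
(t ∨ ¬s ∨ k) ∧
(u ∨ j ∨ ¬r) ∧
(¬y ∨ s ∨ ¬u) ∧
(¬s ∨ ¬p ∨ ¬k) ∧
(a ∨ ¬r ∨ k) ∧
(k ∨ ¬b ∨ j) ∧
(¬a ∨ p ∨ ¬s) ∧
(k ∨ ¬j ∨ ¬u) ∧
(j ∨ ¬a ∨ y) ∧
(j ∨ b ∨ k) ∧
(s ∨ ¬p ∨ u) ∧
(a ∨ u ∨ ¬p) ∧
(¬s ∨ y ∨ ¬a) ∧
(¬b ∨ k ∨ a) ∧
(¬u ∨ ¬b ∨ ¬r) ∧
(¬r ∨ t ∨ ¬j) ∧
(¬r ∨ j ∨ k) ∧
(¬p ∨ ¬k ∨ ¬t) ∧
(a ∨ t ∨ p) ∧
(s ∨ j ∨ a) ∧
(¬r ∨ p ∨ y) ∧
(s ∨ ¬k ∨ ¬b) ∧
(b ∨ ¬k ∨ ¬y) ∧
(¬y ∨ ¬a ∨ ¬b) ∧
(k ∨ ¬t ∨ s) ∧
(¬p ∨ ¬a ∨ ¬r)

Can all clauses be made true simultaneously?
No

No, the formula is not satisfiable.

No assignment of truth values to the variables can make all 60 clauses true simultaneously.

The formula is UNSAT (unsatisfiable).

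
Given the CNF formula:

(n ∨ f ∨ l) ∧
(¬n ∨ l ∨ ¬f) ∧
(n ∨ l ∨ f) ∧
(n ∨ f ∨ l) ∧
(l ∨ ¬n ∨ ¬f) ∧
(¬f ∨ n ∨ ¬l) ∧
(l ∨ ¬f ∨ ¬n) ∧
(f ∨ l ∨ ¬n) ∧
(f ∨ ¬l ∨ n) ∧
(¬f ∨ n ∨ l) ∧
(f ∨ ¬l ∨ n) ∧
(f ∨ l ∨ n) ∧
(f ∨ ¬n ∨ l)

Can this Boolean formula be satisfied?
Yes

Yes, the formula is satisfiable.

One satisfying assignment is: n=True, f=False, l=True

Verification: With this assignment, all 13 clauses evaluate to true.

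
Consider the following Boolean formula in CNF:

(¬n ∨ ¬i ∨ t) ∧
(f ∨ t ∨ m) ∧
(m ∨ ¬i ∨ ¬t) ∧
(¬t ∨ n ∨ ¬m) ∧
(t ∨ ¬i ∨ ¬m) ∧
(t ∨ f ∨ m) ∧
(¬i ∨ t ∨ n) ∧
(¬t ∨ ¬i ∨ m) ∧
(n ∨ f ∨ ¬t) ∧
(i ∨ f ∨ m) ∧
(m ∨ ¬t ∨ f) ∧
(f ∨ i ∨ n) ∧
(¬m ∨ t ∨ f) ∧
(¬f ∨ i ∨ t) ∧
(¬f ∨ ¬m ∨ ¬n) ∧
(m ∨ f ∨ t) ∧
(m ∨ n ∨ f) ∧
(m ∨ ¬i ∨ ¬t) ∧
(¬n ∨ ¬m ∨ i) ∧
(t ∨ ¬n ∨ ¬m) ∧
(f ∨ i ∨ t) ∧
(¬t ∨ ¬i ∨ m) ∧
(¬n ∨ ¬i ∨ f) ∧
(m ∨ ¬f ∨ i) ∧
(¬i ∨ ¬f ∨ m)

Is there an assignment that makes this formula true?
No

No, the formula is not satisfiable.

No assignment of truth values to the variables can make all 25 clauses true simultaneously.

The formula is UNSAT (unsatisfiable).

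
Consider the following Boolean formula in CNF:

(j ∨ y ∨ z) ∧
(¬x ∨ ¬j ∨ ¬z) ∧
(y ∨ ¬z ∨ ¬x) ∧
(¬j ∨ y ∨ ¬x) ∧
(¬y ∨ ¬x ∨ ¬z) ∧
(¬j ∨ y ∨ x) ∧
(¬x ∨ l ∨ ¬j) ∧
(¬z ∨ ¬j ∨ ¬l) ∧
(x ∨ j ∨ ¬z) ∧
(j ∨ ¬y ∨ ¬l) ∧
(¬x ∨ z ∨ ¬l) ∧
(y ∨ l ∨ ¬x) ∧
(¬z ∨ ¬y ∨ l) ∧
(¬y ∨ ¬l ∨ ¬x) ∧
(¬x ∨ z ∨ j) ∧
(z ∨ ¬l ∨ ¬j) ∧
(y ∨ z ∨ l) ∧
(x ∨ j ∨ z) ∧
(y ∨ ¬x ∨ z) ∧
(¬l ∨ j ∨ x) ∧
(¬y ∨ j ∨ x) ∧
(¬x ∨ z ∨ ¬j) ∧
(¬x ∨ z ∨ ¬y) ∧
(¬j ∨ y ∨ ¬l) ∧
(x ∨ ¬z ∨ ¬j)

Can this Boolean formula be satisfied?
Yes

Yes, the formula is satisfiable.

One satisfying assignment is: l=False, z=False, j=True, y=True, x=False

Verification: With this assignment, all 25 clauses evaluate to true.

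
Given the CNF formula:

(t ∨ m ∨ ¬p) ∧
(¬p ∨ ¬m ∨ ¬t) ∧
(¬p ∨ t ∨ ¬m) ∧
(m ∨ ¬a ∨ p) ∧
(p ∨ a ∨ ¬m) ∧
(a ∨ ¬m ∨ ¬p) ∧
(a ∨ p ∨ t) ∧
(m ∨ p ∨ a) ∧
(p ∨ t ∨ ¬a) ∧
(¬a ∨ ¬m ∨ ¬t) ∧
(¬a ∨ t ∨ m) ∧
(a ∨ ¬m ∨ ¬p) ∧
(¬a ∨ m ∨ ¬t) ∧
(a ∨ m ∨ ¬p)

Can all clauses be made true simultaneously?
No

No, the formula is not satisfiable.

No assignment of truth values to the variables can make all 14 clauses true simultaneously.

The formula is UNSAT (unsatisfiable).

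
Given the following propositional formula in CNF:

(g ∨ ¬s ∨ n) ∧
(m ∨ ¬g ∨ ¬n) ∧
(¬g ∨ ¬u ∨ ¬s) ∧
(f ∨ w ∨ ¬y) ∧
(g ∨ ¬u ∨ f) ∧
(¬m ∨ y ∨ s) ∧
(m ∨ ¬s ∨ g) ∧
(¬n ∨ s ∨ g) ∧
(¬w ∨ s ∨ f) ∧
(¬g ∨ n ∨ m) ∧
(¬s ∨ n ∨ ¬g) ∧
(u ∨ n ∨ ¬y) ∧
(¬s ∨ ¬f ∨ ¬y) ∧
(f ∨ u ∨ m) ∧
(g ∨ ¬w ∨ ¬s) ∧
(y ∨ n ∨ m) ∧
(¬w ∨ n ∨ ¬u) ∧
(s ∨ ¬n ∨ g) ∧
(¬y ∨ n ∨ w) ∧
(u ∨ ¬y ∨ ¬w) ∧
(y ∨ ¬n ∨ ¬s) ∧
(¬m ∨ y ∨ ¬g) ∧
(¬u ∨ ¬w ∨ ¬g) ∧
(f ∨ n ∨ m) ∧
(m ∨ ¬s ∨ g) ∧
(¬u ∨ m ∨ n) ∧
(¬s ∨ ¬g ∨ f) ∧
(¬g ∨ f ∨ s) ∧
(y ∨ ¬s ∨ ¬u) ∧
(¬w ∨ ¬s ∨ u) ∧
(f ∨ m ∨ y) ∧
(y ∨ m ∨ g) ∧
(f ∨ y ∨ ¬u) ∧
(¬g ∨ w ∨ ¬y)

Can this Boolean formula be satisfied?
No

No, the formula is not satisfiable.

No assignment of truth values to the variables can make all 34 clauses true simultaneously.

The formula is UNSAT (unsatisfiable).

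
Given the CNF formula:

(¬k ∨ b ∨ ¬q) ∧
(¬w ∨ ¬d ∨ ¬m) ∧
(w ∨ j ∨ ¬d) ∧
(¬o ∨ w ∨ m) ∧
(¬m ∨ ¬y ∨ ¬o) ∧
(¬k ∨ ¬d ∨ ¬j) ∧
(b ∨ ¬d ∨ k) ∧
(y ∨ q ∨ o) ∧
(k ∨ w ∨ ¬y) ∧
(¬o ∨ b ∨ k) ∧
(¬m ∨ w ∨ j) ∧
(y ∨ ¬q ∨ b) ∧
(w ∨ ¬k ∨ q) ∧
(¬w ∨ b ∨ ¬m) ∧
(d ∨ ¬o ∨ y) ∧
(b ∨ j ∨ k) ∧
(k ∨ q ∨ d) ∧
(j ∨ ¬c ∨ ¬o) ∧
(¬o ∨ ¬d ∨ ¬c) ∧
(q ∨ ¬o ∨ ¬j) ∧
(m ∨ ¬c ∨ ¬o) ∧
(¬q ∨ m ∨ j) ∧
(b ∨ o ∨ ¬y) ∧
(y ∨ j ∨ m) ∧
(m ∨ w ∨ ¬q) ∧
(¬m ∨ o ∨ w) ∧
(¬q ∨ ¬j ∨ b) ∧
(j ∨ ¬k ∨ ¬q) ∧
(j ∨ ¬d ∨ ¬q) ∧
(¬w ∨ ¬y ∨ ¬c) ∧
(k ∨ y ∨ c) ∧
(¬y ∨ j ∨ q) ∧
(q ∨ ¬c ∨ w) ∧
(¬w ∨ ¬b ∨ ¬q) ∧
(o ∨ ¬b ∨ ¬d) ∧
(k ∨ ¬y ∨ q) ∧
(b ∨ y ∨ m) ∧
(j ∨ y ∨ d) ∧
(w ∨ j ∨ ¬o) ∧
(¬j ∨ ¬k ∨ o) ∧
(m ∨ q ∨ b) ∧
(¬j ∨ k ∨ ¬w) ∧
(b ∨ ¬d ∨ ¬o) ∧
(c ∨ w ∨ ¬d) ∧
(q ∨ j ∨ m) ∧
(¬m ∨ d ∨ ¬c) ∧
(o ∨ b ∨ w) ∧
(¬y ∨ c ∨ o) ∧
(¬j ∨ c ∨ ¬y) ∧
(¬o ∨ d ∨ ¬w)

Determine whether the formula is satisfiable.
No

No, the formula is not satisfiable.

No assignment of truth values to the variables can make all 50 clauses true simultaneously.

The formula is UNSAT (unsatisfiable).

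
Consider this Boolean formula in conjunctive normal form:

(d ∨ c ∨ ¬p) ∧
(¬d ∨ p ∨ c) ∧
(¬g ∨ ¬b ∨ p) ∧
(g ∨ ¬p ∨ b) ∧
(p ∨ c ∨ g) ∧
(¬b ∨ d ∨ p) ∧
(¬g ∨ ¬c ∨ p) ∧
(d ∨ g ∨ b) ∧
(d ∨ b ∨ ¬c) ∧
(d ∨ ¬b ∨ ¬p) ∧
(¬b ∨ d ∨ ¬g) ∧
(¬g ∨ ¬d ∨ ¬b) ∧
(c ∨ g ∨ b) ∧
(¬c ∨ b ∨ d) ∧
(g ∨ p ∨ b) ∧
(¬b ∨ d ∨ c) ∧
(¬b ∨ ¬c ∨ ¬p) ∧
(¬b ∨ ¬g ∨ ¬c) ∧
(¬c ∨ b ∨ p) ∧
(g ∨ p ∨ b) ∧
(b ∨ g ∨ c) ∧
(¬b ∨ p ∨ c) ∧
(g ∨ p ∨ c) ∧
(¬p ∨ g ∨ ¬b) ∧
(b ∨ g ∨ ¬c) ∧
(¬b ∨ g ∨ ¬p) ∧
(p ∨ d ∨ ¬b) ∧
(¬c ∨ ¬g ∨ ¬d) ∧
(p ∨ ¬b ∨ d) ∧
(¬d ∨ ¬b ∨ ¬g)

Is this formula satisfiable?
Yes

Yes, the formula is satisfiable.

One satisfying assignment is: b=False, d=False, c=False, g=True, p=False

Verification: With this assignment, all 30 clauses evaluate to true.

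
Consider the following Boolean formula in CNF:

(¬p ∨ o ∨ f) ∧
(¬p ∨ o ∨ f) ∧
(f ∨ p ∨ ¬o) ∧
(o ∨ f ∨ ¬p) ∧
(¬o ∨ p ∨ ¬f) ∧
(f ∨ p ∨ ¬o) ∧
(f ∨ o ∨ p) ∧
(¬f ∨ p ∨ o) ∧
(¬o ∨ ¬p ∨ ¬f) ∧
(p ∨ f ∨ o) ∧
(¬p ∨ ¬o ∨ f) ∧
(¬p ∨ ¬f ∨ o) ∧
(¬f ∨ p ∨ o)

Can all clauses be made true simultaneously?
No

No, the formula is not satisfiable.

No assignment of truth values to the variables can make all 13 clauses true simultaneously.

The formula is UNSAT (unsatisfiable).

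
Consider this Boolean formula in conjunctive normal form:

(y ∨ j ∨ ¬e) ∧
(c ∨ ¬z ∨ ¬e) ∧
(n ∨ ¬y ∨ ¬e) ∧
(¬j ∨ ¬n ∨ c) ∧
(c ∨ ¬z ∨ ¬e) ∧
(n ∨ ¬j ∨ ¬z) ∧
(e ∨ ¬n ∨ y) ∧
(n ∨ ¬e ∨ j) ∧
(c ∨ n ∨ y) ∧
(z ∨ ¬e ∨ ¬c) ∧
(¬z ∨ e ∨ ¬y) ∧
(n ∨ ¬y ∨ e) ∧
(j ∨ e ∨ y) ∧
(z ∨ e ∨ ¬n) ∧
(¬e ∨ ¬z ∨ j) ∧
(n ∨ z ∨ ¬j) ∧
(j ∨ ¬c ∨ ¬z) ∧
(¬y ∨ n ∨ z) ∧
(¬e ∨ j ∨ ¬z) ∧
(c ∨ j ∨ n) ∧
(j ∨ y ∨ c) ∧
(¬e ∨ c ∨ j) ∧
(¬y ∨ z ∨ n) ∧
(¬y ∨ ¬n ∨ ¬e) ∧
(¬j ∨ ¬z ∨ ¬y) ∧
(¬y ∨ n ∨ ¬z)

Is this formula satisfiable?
Yes

Yes, the formula is satisfiable.

One satisfying assignment is: n=True, j=True, y=False, c=True, z=True, e=True

Verification: With this assignment, all 26 clauses evaluate to true.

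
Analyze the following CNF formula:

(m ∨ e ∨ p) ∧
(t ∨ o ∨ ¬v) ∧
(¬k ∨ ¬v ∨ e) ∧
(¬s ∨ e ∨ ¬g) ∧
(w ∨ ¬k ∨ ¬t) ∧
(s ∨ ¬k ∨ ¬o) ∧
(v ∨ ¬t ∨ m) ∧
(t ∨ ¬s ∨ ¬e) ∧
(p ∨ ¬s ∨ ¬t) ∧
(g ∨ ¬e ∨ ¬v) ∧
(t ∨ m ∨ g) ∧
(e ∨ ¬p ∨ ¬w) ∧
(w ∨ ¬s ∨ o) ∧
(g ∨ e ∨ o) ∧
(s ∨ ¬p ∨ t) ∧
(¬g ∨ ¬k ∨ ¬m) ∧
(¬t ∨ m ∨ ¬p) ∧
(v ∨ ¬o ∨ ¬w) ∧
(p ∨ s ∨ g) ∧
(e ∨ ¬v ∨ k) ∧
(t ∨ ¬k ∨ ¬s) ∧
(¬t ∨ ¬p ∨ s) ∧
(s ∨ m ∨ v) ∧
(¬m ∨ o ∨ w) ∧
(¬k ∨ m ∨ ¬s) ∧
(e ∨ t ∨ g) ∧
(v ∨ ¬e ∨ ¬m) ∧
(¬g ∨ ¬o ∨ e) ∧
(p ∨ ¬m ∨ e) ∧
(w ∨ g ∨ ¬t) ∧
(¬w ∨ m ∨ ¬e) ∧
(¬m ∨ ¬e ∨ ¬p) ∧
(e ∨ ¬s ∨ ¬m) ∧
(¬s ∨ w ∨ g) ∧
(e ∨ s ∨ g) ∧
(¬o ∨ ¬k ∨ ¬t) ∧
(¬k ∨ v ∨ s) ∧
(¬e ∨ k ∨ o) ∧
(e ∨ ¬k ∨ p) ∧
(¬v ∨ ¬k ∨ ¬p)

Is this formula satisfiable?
Yes

Yes, the formula is satisfiable.

One satisfying assignment is: g=True, p=False, e=True, k=False, s=False, v=True, o=True, t=False, m=True, w=False

Verification: With this assignment, all 40 clauses evaluate to true.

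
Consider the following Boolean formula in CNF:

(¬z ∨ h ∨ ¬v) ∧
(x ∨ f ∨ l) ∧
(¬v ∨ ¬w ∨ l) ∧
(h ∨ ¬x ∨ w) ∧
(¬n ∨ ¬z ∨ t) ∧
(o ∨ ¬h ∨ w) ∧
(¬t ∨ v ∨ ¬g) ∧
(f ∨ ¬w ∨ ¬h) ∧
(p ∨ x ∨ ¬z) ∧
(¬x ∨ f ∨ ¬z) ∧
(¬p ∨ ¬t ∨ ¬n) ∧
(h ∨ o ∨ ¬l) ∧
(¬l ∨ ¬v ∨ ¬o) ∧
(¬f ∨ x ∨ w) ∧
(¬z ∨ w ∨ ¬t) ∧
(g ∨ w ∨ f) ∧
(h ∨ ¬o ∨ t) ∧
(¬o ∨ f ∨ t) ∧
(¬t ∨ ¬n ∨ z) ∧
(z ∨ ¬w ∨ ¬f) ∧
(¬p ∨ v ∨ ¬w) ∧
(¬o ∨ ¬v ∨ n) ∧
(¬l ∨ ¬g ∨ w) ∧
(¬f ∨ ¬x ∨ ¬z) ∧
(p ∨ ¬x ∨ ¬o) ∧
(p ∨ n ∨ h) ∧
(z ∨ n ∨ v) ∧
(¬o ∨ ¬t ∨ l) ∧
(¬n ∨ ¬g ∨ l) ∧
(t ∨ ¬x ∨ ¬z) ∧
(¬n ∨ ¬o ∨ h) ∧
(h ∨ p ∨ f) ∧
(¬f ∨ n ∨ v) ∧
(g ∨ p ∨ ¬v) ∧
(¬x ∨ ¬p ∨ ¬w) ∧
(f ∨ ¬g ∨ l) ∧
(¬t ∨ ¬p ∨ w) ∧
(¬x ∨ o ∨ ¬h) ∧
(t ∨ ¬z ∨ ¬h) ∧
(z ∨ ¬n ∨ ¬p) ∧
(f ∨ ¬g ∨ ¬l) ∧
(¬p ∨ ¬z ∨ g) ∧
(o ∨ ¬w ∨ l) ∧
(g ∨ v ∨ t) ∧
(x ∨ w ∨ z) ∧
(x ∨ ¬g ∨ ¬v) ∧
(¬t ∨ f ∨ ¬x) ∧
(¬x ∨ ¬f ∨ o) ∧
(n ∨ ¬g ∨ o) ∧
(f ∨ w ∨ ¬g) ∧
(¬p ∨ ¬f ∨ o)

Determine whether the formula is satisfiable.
No

No, the formula is not satisfiable.

No assignment of truth values to the variables can make all 51 clauses true simultaneously.

The formula is UNSAT (unsatisfiable).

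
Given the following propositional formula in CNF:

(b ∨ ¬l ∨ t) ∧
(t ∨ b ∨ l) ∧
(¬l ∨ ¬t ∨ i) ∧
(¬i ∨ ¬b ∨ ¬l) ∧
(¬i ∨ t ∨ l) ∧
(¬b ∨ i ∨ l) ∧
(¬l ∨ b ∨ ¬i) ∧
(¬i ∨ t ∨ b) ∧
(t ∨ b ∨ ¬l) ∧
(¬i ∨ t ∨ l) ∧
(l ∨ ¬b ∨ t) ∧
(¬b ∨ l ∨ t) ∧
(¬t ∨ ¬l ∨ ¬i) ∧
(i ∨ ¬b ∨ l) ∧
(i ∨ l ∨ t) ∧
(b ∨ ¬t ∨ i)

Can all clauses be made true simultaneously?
Yes

Yes, the formula is satisfiable.

One satisfying assignment is: l=True, i=False, b=True, t=False

Verification: With this assignment, all 16 clauses evaluate to true.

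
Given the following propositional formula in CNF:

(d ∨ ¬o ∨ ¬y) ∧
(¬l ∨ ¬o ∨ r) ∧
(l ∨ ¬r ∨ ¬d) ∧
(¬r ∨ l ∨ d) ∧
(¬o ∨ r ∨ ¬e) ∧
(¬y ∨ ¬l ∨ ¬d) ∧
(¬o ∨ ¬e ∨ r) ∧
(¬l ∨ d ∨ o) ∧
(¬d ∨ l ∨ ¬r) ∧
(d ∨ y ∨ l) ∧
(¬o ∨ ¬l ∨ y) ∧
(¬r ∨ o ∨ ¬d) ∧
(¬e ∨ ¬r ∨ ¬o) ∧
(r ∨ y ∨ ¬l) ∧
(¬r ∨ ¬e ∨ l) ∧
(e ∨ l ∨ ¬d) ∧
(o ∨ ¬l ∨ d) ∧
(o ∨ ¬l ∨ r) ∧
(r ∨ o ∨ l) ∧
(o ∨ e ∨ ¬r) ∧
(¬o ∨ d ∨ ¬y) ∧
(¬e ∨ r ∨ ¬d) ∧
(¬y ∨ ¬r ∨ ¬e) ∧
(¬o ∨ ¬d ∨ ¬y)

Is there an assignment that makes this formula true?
No

No, the formula is not satisfiable.

No assignment of truth values to the variables can make all 24 clauses true simultaneously.

The formula is UNSAT (unsatisfiable).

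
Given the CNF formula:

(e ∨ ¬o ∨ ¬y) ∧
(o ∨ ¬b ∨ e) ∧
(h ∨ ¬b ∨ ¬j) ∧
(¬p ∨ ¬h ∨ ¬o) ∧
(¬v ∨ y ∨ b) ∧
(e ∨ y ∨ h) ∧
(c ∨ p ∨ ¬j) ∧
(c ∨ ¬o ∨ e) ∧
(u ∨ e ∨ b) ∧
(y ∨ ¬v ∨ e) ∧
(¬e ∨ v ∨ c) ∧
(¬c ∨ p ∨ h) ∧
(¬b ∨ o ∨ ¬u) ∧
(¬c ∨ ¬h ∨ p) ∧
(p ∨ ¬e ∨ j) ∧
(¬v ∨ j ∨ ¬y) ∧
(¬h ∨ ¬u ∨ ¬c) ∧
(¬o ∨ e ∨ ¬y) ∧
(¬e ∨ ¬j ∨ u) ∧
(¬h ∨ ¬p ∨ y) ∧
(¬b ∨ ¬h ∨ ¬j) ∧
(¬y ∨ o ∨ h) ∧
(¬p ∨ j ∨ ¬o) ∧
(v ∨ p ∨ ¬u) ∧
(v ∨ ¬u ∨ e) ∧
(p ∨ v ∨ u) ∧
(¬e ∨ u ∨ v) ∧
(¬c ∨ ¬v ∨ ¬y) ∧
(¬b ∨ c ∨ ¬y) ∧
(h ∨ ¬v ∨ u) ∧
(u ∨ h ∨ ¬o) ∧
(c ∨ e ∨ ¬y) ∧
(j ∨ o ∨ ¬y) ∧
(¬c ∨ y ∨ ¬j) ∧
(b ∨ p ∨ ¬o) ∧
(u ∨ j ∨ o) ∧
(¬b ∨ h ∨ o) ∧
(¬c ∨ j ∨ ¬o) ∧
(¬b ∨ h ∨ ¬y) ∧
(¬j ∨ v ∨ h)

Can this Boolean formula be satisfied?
Yes

Yes, the formula is satisfiable.

One satisfying assignment is: u=True, p=True, b=False, o=False, h=False, y=False, j=False, v=False, e=True, c=True

Verification: With this assignment, all 40 clauses evaluate to true.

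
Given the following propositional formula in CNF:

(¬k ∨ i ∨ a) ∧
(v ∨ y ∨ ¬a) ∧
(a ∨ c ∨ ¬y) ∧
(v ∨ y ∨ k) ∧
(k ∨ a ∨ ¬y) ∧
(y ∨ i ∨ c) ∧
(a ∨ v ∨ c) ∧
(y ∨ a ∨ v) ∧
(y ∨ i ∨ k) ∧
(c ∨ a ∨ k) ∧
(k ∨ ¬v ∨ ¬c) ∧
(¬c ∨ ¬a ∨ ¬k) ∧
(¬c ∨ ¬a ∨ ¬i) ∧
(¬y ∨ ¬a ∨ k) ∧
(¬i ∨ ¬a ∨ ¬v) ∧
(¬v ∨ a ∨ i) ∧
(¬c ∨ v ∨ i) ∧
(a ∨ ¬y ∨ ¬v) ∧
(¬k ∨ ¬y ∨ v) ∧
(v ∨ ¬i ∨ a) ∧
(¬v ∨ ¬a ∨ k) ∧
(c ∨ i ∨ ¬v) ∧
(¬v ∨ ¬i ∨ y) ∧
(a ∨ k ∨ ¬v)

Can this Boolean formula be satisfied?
No

No, the formula is not satisfiable.

No assignment of truth values to the variables can make all 24 clauses true simultaneously.

The formula is UNSAT (unsatisfiable).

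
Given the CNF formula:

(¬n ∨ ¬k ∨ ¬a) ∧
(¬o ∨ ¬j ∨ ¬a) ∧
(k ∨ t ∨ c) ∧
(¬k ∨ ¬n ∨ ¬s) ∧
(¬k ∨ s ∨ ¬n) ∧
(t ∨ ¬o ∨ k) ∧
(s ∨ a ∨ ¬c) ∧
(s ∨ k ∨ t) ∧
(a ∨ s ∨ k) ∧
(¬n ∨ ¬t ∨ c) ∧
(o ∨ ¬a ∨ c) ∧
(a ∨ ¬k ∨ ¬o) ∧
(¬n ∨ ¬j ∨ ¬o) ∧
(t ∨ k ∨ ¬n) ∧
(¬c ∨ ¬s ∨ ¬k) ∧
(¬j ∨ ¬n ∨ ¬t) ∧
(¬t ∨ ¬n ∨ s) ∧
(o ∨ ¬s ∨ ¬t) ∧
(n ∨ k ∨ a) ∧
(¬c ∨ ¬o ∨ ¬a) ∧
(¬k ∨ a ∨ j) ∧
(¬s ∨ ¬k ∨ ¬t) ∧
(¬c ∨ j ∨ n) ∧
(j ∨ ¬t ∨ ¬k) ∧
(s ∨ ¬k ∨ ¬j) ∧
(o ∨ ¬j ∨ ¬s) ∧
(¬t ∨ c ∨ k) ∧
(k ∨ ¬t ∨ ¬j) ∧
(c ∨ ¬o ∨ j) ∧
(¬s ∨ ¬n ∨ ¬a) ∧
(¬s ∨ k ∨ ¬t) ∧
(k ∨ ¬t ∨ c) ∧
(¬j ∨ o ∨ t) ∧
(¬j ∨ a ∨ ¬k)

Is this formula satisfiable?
No

No, the formula is not satisfiable.

No assignment of truth values to the variables can make all 34 clauses true simultaneously.

The formula is UNSAT (unsatisfiable).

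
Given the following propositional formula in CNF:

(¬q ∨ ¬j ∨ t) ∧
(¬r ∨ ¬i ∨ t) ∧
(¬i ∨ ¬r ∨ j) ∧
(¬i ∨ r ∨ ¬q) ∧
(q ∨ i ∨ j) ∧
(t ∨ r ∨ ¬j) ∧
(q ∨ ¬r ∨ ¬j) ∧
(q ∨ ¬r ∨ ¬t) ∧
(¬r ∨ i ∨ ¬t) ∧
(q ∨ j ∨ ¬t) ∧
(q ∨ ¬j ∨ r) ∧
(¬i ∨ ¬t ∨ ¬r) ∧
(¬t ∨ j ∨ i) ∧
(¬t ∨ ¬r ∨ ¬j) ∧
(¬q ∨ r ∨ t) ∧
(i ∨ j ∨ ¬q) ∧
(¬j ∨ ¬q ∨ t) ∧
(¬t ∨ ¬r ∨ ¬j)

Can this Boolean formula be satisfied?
Yes

Yes, the formula is satisfiable.

One satisfying assignment is: q=False, j=False, r=False, t=False, i=True

Verification: With this assignment, all 18 clauses evaluate to true.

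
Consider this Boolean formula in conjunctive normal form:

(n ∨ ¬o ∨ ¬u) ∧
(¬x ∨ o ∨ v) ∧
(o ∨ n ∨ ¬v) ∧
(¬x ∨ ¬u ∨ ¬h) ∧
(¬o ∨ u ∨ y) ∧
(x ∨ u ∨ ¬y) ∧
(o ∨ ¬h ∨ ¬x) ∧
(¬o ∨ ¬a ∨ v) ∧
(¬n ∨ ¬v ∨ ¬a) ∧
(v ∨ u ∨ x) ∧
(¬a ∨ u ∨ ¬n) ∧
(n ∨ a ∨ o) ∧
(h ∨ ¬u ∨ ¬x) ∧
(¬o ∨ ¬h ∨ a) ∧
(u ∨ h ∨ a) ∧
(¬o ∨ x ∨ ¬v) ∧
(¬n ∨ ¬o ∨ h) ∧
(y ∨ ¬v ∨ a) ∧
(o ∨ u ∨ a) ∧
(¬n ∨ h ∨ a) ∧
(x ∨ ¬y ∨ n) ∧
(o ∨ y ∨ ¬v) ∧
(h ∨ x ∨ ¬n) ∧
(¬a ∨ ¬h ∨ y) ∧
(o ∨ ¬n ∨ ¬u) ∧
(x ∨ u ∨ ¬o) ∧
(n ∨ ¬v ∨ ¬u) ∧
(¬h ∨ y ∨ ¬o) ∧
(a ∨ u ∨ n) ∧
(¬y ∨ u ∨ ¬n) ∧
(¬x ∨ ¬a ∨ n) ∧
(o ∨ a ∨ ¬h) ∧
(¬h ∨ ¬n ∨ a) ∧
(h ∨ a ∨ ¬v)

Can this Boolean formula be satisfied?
Yes

Yes, the formula is satisfiable.

One satisfying assignment is: n=False, h=False, a=True, o=False, v=False, u=True, x=False, y=False

Verification: With this assignment, all 34 clauses evaluate to true.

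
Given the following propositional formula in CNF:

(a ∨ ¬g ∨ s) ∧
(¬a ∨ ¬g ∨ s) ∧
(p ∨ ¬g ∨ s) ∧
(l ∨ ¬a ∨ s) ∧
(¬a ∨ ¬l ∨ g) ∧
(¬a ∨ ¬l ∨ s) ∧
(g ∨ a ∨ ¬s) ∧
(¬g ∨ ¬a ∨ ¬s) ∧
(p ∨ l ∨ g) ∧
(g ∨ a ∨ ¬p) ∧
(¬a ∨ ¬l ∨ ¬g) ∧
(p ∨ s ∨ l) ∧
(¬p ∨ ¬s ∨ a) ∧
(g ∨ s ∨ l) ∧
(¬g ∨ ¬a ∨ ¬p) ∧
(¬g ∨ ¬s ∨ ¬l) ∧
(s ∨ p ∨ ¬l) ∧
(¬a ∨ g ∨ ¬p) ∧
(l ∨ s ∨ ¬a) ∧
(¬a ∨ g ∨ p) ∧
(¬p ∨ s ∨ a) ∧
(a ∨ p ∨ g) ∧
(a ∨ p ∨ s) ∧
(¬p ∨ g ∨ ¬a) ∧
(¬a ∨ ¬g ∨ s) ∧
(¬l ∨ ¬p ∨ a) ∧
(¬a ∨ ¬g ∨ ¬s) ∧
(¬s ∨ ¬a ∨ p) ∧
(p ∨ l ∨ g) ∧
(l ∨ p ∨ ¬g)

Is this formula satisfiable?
No

No, the formula is not satisfiable.

No assignment of truth values to the variables can make all 30 clauses true simultaneously.

The formula is UNSAT (unsatisfiable).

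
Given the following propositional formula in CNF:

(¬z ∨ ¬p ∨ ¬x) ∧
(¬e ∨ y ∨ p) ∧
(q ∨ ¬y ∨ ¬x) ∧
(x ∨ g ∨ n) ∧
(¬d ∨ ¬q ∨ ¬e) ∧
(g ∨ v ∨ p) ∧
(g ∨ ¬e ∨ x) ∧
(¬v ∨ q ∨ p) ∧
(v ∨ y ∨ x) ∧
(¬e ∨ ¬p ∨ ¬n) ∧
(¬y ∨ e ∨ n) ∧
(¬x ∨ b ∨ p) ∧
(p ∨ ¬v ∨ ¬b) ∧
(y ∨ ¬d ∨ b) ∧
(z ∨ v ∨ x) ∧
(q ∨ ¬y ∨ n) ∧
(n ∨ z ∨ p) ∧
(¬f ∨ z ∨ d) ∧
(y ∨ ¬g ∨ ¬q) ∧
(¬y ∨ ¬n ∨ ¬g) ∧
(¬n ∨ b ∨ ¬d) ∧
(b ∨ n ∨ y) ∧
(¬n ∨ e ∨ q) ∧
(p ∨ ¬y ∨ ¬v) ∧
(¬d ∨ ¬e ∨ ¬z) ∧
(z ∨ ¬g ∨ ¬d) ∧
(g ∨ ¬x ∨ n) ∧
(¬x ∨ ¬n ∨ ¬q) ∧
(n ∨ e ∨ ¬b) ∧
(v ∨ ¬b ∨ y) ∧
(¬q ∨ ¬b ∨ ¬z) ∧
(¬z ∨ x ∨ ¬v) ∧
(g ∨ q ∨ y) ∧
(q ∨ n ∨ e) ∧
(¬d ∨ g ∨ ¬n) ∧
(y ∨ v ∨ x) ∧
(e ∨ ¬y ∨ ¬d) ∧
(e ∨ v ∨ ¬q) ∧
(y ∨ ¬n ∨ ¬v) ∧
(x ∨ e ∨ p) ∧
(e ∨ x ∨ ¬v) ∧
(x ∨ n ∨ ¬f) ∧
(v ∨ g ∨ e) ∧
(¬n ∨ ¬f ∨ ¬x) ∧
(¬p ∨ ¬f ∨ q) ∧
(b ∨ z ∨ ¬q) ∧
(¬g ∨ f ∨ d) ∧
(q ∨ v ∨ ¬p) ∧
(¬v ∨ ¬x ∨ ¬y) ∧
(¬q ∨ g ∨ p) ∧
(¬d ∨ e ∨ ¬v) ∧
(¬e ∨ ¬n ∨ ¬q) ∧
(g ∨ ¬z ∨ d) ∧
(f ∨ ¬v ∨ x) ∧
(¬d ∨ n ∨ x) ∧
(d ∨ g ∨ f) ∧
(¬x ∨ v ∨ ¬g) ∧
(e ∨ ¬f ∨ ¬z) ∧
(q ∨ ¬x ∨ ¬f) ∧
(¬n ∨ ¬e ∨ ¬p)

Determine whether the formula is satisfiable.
No

No, the formula is not satisfiable.

No assignment of truth values to the variables can make all 60 clauses true simultaneously.

The formula is UNSAT (unsatisfiable).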